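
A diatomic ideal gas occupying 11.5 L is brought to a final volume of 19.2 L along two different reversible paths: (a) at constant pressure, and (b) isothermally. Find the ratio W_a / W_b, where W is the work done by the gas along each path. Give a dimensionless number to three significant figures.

Path (a) isobaric: W = P₁(V₂ − V₁) → W_a/(P₁V₁) = 0.6696.
Path (b) isothermal: W = P₁V₁ ln(V₂/V₁) → W_b/(P₁V₁) = 0.5126.
W_a / W_b = 0.6696 / 0.5126 = 1.306.

W_a / W_b ≈ 1.31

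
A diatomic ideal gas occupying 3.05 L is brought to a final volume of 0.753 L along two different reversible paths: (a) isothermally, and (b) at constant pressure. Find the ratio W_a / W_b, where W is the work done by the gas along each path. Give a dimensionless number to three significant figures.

W_a / W_b ≈ 1.86

Path (a) isothermal: W = P₁V₁ ln(V₂/V₁) → W_a/(P₁V₁) = -1.399.
Path (b) isobaric: W = P₁(V₂ − V₁) → W_b/(P₁V₁) = -0.7531.
W_a / W_b = -1.399 / -0.7531 = 1.857.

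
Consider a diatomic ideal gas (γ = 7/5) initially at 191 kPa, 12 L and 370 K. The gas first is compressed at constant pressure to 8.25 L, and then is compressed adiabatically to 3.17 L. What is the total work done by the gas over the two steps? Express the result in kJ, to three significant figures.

W_total ≈ -2.55 kJ

Step 1 (isobaric): W = PΔV = (191 kPa)(8.25 − 12 L) = -716.2 J.
After step 1: P = 191 kPa, V = 8.25 L, T = 254.4 K.
Step 2 (adiabatic): W = (P₁V₁ − P₂V₂)/(γ−1) = (1576 − 2310)/0.4 = -1836 J.
W_total = -716.2 − 1836 = -2552 J.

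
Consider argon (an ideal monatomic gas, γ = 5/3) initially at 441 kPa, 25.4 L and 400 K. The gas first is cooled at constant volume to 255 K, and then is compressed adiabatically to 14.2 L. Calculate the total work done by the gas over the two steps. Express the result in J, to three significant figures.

Step 1 (isochoric): W = 0 (constant volume).
After step 1: P = 281.1 kPa (V unchanged).
Step 2 (adiabatic): W = (P₁V₁ − P₂V₂)/(γ−1) = (7141 − 10522)/0.667 = -5072 J.
W_total = 0 − 5072 = -5072 J.

W_total ≈ -5070 J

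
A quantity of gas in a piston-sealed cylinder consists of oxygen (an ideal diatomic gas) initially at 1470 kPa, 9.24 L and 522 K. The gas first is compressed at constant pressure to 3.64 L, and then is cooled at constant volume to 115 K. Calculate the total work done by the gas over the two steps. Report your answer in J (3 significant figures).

W_total ≈ -8230 J

Step 1 (isobaric): W = PΔV = (1470 kPa)(3.64 − 9.24 L) = -8232 J.
Step 2 (isochoric): W = 0 (constant volume).
W_total = -8232 + 0 = -8232 J.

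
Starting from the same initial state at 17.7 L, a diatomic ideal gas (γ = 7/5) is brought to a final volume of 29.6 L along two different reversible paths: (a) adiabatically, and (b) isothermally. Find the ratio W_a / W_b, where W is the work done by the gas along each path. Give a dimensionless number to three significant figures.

W_a / W_b ≈ 0.904

Path (a) adiabatic: W = P₁V₁(1 − (V₁/V₂)^(γ−1))/(γ−1) → W_a/(P₁V₁) = 0.4648.
Path (b) isothermal: W = P₁V₁ ln(V₂/V₁) → W_b/(P₁V₁) = 0.5142.
W_a / W_b = 0.4648 / 0.5142 = 0.9039.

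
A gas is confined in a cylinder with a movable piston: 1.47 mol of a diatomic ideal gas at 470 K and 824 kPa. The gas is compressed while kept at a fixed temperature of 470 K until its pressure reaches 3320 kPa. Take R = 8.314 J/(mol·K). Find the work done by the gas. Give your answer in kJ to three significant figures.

Isothermal process: W = nRT ln(V₂/V₁) = nRT ln(P₁/P₂).
W = (1.47)(8.314)(470) × ln(824/3320)
  = 5744 × ln(0.2482) = 5744 × -1.394
W_by_gas = -8005 J.

W ≈ -8.00 kJ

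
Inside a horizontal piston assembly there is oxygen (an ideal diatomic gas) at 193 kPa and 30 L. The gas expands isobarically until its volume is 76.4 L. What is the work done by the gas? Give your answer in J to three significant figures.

Isobaric: W = P ΔV.
W = (193 kPa)(76.4 − 30 L) = (193)(46.4) = 8955 J.

W ≈ 8960 J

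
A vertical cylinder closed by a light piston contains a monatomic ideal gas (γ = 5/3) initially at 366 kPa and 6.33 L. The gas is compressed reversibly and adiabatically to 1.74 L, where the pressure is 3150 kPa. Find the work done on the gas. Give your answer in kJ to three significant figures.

W ≈ 4.75 kJ

Adiabatic: W = (P₁V₁ − P₂V₂)/(γ − 1) with γ = 5/3.
P₁V₁ = 2317 J, P₂V₂ = 5481 J.
W = (2317 − 5481) / 0.6667 = -4746 J.
Work on gas = −W_by = 4746 J.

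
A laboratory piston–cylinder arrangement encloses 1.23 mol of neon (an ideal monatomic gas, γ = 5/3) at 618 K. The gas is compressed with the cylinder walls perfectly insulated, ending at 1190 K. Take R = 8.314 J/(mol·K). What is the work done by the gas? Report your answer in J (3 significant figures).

W ≈ -8770 J

Adiabatic ⇒ Q = 0, so W_by = −ΔU = nCᵥ(T₁ − T₂).
Cᵥ = 3R/2 = 12.47 J/(mol·K).
W = (1.23)(12.47)(618 − 1190) = -8774 J.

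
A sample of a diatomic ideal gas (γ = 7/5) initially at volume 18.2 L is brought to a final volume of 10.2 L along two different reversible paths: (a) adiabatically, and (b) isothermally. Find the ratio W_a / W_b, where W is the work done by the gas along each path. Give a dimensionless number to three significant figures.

Path (a) adiabatic: W = P₁V₁(1 − (V₁/V₂)^(γ−1))/(γ−1) → W_a/(P₁V₁) = -0.6516.
Path (b) isothermal: W = P₁V₁ ln(V₂/V₁) → W_b/(P₁V₁) = -0.579.
W_a / W_b = -0.6516 / -0.579 = 1.125.

W_a / W_b ≈ 1.13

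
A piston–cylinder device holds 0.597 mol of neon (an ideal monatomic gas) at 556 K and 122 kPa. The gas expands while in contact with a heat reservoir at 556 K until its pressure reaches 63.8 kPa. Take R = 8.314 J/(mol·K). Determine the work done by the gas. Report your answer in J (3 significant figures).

Isothermal process: W = nRT ln(V₂/V₁) = nRT ln(P₁/P₂).
W = (0.597)(8.314)(556) × ln(122/63.8)
  = 2760 × ln(1.912) = 2760 × 0.6483
W_by_gas = 1789 J.

W ≈ 1790 J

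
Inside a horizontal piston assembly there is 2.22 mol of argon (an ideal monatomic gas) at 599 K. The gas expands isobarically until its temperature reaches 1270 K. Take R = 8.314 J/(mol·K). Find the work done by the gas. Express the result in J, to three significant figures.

Isobaric: W = P ΔV = nR ΔT.
W = (2.22)(8.314)(1270 − 599) = 12385 J.

W ≈ 12400 J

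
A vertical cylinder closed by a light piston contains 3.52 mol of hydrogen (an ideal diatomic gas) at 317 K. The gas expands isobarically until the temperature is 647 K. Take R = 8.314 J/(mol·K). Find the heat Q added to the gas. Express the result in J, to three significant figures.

Isobaric: W = nRΔT = (3.52)(8.314)(330) = 9658 J.
ΔU = nCᵥΔT with Cᵥ = 5R/2: ΔU = (3.52)(20.79)(330) = 24144 J.
Q = ΔU + W = 24144 + 9658 = 33801 J.

Q ≈ 33800 J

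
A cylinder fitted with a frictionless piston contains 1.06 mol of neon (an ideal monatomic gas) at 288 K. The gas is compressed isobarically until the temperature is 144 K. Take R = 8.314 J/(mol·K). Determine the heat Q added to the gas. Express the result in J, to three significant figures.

Isobaric: W = nRΔT = (1.06)(8.314)(-144) = -1269 J.
ΔU = nCᵥΔT with Cᵥ = 3R/2: ΔU = (1.06)(12.47)(-144) = -1904 J.
Q = ΔU + W = -1904 − 1269 = -3173 J.

Q ≈ -3170 J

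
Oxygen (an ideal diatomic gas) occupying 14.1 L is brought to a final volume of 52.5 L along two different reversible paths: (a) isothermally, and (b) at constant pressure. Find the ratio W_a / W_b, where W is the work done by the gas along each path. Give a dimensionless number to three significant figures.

W_a / W_b ≈ 0.483

Path (a) isothermal: W = P₁V₁ ln(V₂/V₁) → W_a/(P₁V₁) = 1.315.
Path (b) isobaric: W = P₁(V₂ − V₁) → W_b/(P₁V₁) = 2.723.
W_a / W_b = 1.315 / 2.723 = 0.4827.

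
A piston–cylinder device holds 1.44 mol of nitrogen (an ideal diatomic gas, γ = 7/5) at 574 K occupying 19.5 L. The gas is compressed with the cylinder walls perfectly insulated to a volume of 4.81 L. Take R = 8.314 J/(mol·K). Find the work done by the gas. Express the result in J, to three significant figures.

Adiabatic: TV^(γ−1) = const with γ = 7/5.
T₂ = T₁ (V₁/V₂)^(γ−1) = 574 × (19.5/4.81)^0.4 = 574 × 1.75 = 1005 K.
W_by = nCᵥ(T₁ − T₂) = (1.44)(20.79)(574 − 1005) = -12893 J.

W ≈ -12900 J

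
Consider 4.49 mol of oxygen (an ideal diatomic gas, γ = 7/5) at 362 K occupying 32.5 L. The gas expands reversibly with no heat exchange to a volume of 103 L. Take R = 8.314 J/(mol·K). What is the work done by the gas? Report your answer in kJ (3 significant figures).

Adiabatic: TV^(γ−1) = const with γ = 7/5.
T₂ = T₁ (V₁/V₂)^(γ−1) = 362 × (32.5/103)^0.4 = 362 × 0.6304 = 228.2 K.
W_by = nCᵥ(T₁ − T₂) = (4.49)(20.79)(362 − 228.2) = 12486 J.

W ≈ 12.5 kJ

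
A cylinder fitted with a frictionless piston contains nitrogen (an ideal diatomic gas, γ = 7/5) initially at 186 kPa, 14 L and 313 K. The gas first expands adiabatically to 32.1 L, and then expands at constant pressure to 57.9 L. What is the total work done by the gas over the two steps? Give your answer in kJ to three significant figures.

W_total ≈ 3.34 kJ

Step 1 (adiabatic): W = (P₁V₁ − P₂V₂)/(γ−1) = (2604 − 1868)/0.4 = 1839 J.
After step 1: P = 58.21 kPa, V = 32.1 L, T = 224.6 K.
Step 2 (isobaric): W = PΔV = (58.21 kPa)(57.9 − 32.1 L) = 1502 J.
W_total = 1839 + 1502 = 3341 J.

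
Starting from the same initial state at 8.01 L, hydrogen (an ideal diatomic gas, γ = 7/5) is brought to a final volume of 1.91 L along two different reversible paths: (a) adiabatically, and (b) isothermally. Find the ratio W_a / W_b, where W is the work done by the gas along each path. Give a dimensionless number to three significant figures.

W_a / W_b ≈ 1.35

Path (a) adiabatic: W = P₁V₁(1 − (V₁/V₂)^(γ−1))/(γ−1) → W_a/(P₁V₁) = -1.936.
Path (b) isothermal: W = P₁V₁ ln(V₂/V₁) → W_b/(P₁V₁) = -1.434.
W_a / W_b = -1.936 / -1.434 = 1.35.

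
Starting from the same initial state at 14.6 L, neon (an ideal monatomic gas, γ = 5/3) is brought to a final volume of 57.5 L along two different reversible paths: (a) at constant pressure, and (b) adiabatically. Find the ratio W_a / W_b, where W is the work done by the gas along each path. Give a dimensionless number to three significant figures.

Path (a) isobaric: W = P₁(V₂ − V₁) → W_a/(P₁V₁) = 2.938.
Path (b) adiabatic: W = P₁V₁(1 − (V₁/V₂)^(γ−1))/(γ−1) → W_b/(P₁V₁) = 0.8985.
W_a / W_b = 2.938 / 0.8985 = 3.27.

W_a / W_b ≈ 3.27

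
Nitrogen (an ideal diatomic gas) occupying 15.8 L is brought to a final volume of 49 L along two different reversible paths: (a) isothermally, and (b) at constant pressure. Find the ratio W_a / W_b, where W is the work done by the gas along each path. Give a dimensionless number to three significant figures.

Path (a) isothermal: W = P₁V₁ ln(V₂/V₁) → W_a/(P₁V₁) = 1.132.
Path (b) isobaric: W = P₁(V₂ − V₁) → W_b/(P₁V₁) = 2.101.
W_a / W_b = 1.132 / 2.101 = 0.5386.

W_a / W_b ≈ 0.539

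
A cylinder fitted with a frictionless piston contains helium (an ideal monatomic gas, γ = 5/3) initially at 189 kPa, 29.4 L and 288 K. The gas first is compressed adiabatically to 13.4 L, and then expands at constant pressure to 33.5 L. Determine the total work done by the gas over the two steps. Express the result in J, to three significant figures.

Step 1 (adiabatic): W = (P₁V₁ − P₂V₂)/(γ−1) = (5557 − 9382)/0.667 = -5738 J.
After step 1: P = 700.2 kPa, V = 13.4 L, T = 486.3 K.
Step 2 (isobaric): W = PΔV = (700.2 kPa)(33.5 − 13.4 L) = 14073 J.
W_total = -5738 + 14073 = 8335 J.

W_total ≈ 8330 J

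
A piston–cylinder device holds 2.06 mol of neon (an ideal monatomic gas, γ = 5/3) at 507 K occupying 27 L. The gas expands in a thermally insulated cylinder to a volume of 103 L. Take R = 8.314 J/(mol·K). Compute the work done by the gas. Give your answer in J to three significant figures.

Adiabatic: TV^(γ−1) = const with γ = 5/3.
T₂ = T₁ (V₁/V₂)^(γ−1) = 507 × (27/103)^0.667 = 507 × 0.4096 = 207.7 K.
W_by = nCᵥ(T₁ − T₂) = (2.06)(12.47)(507 − 207.7) = 7690 J.

W ≈ 7690 J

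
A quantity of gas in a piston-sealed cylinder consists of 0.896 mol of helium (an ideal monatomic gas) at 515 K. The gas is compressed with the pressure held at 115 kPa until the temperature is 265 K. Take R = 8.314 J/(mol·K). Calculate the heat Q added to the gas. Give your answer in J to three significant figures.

Isobaric: W = nRΔT = (0.896)(8.314)(-250) = -1862 J.
ΔU = nCᵥΔT with Cᵥ = 3R/2: ΔU = (0.896)(12.47)(-250) = -2794 J.
Q = ΔU + W = -2794 − 1862 = -4656 J.

Q ≈ -4660 J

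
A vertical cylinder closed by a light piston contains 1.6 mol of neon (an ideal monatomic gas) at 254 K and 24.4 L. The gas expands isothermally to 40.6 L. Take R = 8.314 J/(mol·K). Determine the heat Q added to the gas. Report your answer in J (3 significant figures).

Isothermal ⇒ ΔU = 0, so Q = W = nRT ln(V₂/V₁).
Q = (1.6)(8.314)(254) ln(40.6/24.4) = 3379 × 0.5092 = 1720 J.

Q ≈ 1720 J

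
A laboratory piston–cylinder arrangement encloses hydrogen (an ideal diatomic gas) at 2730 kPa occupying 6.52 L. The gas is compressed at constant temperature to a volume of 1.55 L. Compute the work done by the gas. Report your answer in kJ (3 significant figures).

Isothermal: W = nRT ln(V₂/V₁) = P₁V₁ ln(V₂/V₁).
P₁V₁ = (2730 kPa)(6.52 L) = 17800 J.
W = 17800 × ln(1.55/6.52) = 17800 × -1.437
W_by_gas = -25571 J.

W ≈ -25.6 kJ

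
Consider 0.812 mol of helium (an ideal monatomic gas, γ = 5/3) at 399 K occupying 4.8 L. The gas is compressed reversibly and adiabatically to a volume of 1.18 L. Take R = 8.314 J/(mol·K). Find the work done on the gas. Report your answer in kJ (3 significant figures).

W ≈ 6.26 kJ

Adiabatic: TV^(γ−1) = const with γ = 5/3.
T₂ = T₁ (V₁/V₂)^(γ−1) = 399 × (4.8/1.18)^0.667 = 399 × 2.548 = 1017 K.
W_by = nCᵥ(T₁ − T₂) = (0.812)(12.47)(399 − 1017) = -6256 J.
Work on gas = −W_by = 6256 J.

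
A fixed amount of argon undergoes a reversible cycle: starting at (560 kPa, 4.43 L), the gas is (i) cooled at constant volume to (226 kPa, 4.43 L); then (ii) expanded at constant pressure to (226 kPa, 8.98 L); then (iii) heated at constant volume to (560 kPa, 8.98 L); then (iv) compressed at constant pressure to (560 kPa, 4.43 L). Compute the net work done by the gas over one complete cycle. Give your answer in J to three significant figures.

Constant-volume legs do no work.
W(ii) = (226)(8.98 − 4.43) = 1028 J; W(iv) = (560)(4.43 − 8.98) = -2548 J.
W_net = 1028 − 2548 = -1520 J (the counter-clockwise enclosed area).

W_net ≈ -1520 J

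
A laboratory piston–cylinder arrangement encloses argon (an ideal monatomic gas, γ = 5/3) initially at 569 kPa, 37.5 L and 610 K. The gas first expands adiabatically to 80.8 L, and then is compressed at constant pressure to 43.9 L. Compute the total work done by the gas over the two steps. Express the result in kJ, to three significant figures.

W_total ≈ 6.98 kJ

Step 1 (adiabatic): W = (P₁V₁ − P₂V₂)/(γ−1) = (21338 − 12791)/0.667 = 12820 J.
After step 1: P = 158.3 kPa, V = 80.8 L, T = 365.7 K.
Step 2 (isobaric): W = PΔV = (158.3 kPa)(43.9 − 80.8 L) = -5841 J.
W_total = 12820 − 5841 = 6979 J.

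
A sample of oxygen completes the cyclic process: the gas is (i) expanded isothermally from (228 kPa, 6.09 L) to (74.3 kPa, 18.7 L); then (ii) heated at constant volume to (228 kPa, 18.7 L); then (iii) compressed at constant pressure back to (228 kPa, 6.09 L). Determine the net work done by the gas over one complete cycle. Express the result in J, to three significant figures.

W_net ≈ -1320 J

Leg (i): W = PᵢVᵢ ln(V_f/Vᵢ) = (1389) ln(18.7/6.09) = 1558 J.
Leg (ii): W = 0.
Leg (iii): W = PΔV = (228)(6.09 − 18.7) = -2875 J.
W_net = 1558 − 2875 = -1317 J.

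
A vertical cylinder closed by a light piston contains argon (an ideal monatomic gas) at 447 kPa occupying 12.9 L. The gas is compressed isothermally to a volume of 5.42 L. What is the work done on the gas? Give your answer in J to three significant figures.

W ≈ 5000 J

Isothermal: W = nRT ln(V₂/V₁) = P₁V₁ ln(V₂/V₁).
P₁V₁ = (447 kPa)(12.9 L) = 5766 J.
W = 5766 × ln(5.42/12.9) = 5766 × -0.8671
W_by_gas = -5000 J; work on gas = −W_by = 5000 J.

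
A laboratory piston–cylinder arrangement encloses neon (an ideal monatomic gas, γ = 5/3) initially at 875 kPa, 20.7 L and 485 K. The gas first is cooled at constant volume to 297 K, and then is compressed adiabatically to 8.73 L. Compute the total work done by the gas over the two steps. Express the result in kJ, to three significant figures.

W_total ≈ -12.9 kJ

Step 1 (isochoric): W = 0 (constant volume).
After step 1: P = 535.8 kPa (V unchanged).
Step 2 (adiabatic): W = (P₁V₁ − P₂V₂)/(γ−1) = (11092 − 19723)/0.667 = -12947 J.
W_total = 0 − 12947 = -12947 J.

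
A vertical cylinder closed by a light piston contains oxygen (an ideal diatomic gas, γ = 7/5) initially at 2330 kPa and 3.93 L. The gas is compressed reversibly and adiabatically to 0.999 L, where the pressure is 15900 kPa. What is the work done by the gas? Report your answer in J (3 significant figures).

W ≈ -16800 J

Adiabatic: W = (P₁V₁ − P₂V₂)/(γ − 1) with γ = 7/5.
P₁V₁ = 9157 J, P₂V₂ = 15884 J.
W = (9157 − 15884) / 0.4 = -16818 J.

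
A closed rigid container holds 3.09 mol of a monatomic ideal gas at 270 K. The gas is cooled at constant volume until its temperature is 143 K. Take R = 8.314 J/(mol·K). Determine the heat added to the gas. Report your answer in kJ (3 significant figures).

Constant volume ⇒ W = 0, so Q = ΔU = nCᵥΔT with Cᵥ = 3R/2 = 12.47 J/(mol·K).
ΔU = (3.09)(12.47)(143 − 270) = -4894 J.

Q ≈ -4.89 kJ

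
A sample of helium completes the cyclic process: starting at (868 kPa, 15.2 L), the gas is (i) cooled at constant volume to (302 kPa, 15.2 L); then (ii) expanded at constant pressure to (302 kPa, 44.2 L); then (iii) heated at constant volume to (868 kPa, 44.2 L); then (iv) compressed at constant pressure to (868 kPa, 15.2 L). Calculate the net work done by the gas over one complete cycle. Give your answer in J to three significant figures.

W_net ≈ -16400 J

Constant-volume legs do no work.
W(ii) = (302)(44.2 − 15.2) = 8758 J; W(iv) = (868)(15.2 − 44.2) = -25172 J.
W_net = 8758 − 25172 = -16414 J (the counter-clockwise enclosed area).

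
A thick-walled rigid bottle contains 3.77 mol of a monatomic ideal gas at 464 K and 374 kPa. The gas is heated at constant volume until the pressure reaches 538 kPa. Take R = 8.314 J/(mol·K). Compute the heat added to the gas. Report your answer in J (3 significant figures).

Constant volume ⇒ W = 0, so Q = ΔU = nCᵥΔT with Cᵥ = 3R/2 = 12.47 J/(mol·K).
At constant V, T₂/T₁ = P₂/P₁ ⇒ ΔT = T₁(P₂/P₁ − 1) = 464·(538/374 − 1) = 203.5 K.
ΔU = (3.77)(12.47)(203.5) = 9566 J.

Q ≈ 9570 J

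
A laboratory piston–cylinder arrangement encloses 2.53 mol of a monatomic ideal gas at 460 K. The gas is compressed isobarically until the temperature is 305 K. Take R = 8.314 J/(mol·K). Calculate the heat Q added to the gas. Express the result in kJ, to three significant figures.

Q ≈ -8.15 kJ

Isobaric: W = nRΔT = (2.53)(8.314)(-155) = -3260 J.
ΔU = nCᵥΔT with Cᵥ = 3R/2: ΔU = (2.53)(12.47)(-155) = -4891 J.
Q = ΔU + W = -4891 − 3260 = -8151 J.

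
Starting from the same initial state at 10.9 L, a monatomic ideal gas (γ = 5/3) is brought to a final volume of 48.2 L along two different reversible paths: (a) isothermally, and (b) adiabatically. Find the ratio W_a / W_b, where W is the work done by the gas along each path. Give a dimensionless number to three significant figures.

Path (a) isothermal: W = P₁V₁ ln(V₂/V₁) → W_a/(P₁V₁) = 1.487.
Path (b) adiabatic: W = P₁V₁(1 − (V₁/V₂)^(γ−1))/(γ−1) → W_b/(P₁V₁) = 0.9432.
W_a / W_b = 1.487 / 0.9432 = 1.576.

W_a / W_b ≈ 1.58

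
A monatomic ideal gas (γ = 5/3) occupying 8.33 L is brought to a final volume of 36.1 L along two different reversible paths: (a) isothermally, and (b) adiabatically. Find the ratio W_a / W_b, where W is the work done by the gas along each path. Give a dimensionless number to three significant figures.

W_a / W_b ≈ 1.57

Path (a) isothermal: W = P₁V₁ ln(V₂/V₁) → W_a/(P₁V₁) = 1.466.
Path (b) adiabatic: W = P₁V₁(1 − (V₁/V₂)^(γ−1))/(γ−1) → W_b/(P₁V₁) = 0.9357.
W_a / W_b = 1.466 / 0.9357 = 1.567.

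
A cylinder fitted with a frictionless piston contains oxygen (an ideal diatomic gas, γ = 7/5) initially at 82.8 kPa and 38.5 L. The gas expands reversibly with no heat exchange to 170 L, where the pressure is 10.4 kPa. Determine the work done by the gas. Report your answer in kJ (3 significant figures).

Adiabatic: W = (P₁V₁ − P₂V₂)/(γ − 1) with γ = 7/5.
P₁V₁ = 3188 J, P₂V₂ = 1768 J.
W = (3188 − 1768) / 0.4 = 3550 J.

W ≈ 3.55 kJ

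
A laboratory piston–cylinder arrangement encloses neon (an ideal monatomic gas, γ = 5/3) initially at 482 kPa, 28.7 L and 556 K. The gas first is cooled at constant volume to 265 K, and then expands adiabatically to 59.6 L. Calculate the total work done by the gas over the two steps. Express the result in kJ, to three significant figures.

Step 1 (isochoric): W = 0 (constant volume).
After step 1: P = 229.7 kPa (V unchanged).
Step 2 (adiabatic): W = (P₁V₁ − P₂V₂)/(γ−1) = (6593 − 4051)/0.667 = 3814 J.
W_total = 0 + 3814 = 3814 J.

W_total ≈ 3.81 kJ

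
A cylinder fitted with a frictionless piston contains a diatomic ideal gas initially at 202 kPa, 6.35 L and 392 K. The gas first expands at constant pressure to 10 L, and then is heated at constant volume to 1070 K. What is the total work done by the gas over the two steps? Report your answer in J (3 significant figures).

Step 1 (isobaric): W = PΔV = (202 kPa)(10 − 6.35 L) = 737.3 J.
Step 2 (isochoric): W = 0 (constant volume).
W_total = 737.3 + 0 = 737.3 J.

W_total ≈ 737 J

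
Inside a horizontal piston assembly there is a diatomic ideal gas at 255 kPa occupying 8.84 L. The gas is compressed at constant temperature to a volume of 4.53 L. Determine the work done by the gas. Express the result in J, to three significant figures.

Isothermal: W = nRT ln(V₂/V₁) = P₁V₁ ln(V₂/V₁).
P₁V₁ = (255 kPa)(8.84 L) = 2254 J.
W = 2254 × ln(4.53/8.84) = 2254 × -0.6686
W_by_gas = -1507 J.

W ≈ -1510 J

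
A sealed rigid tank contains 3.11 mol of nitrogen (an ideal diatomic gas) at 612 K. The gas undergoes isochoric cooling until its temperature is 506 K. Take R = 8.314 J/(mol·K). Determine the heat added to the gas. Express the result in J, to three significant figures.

Q ≈ -6850 J

Constant volume ⇒ W = 0, so Q = ΔU = nCᵥΔT with Cᵥ = 5R/2 = 20.79 J/(mol·K).
ΔU = (3.11)(20.79)(506 − 612) = -6852 J.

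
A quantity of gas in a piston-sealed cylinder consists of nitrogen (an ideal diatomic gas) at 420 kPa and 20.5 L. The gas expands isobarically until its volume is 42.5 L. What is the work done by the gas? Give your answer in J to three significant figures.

W ≈ 9240 J

Isobaric: W = P ΔV.
W = (420 kPa)(42.5 − 20.5 L) = (420)(22) = 9240 J.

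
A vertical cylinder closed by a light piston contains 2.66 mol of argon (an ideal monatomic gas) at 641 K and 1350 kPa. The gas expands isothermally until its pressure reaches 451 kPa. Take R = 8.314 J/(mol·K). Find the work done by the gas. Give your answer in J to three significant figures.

W ≈ 15500 J

Isothermal process: W = nRT ln(V₂/V₁) = nRT ln(P₁/P₂).
W = (2.66)(8.314)(641) × ln(1350/451)
  = 14176 × ln(2.993) = 14176 × 1.096
W_by_gas = 15542 J.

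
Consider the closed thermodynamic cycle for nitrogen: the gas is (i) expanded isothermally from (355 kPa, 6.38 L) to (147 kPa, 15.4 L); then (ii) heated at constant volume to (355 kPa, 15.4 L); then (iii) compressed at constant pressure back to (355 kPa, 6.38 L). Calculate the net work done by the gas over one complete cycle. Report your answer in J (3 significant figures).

W_net ≈ -1210 J

Leg (i): W = PᵢVᵢ ln(V_f/Vᵢ) = (2265) ln(15.4/6.38) = 1996 J.
Leg (ii): W = 0.
Leg (iii): W = PΔV = (355)(6.38 − 15.4) = -3202 J.
W_net = 1996 − 3202 = -1206 J.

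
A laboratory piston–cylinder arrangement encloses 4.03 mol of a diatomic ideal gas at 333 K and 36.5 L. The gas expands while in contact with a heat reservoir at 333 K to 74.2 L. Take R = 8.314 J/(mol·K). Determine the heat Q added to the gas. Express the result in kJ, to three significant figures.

Isothermal ⇒ ΔU = 0, so Q = W = nRT ln(V₂/V₁).
Q = (4.03)(8.314)(333) ln(74.2/36.5) = 11157 × 0.7095 = 7916 J.

Q ≈ 7.92 kJ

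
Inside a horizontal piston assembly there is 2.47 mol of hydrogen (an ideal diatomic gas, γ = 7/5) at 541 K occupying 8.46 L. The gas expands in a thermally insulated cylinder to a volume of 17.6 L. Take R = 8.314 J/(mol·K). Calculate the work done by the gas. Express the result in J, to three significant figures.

Adiabatic: TV^(γ−1) = const with γ = 7/5.
T₂ = T₁ (V₁/V₂)^(γ−1) = 541 × (8.46/17.6)^0.4 = 541 × 0.746 = 403.6 K.
W_by = nCᵥ(T₁ − T₂) = (2.47)(20.79)(541 − 403.6) = 7054 J.

W ≈ 7050 J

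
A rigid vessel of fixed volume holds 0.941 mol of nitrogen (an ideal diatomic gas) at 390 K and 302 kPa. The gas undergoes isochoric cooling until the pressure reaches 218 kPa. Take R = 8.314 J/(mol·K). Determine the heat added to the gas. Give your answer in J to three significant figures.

Constant volume ⇒ W = 0, so Q = ΔU = nCᵥΔT with Cᵥ = 5R/2 = 20.79 J/(mol·K).
At constant V, T₂/T₁ = P₂/P₁ ⇒ ΔT = T₁(P₂/P₁ − 1) = 390·(218/302 − 1) = -108.5 K.
ΔU = (0.941)(20.79)(-108.5) = -2122 J.

Q ≈ -2120 J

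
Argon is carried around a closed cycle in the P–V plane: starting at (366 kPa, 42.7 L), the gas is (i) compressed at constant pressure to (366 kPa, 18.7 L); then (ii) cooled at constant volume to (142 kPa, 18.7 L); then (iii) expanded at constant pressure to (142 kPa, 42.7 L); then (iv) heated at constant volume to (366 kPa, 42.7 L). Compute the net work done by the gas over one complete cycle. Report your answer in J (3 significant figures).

W_net ≈ -5380 J

Constant-volume legs do no work.
W(i) = (366)(18.7 − 42.7) = -8784 J; W(iii) = (142)(42.7 − 18.7) = 3408 J.
W_net = -8784 + 3408 = -5376 J (the counter-clockwise enclosed area).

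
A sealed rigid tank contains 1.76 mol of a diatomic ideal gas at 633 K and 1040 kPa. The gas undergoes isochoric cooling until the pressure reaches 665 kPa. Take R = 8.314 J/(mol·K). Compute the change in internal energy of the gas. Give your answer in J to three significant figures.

ΔU ≈ -8350 J

Constant volume ⇒ W = 0, so Q = ΔU = nCᵥΔT with Cᵥ = 5R/2 = 20.79 J/(mol·K).
At constant V, T₂/T₁ = P₂/P₁ ⇒ ΔT = T₁(P₂/P₁ − 1) = 633·(665/1040 − 1) = -228.2 K.
ΔU = (1.76)(20.79)(-228.2) = -8350 J.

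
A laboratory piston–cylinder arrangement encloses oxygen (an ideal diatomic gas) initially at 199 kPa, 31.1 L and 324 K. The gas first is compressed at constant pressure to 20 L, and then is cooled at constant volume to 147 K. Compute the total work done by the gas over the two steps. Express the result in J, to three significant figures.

W_total ≈ -2210 J

Step 1 (isobaric): W = PΔV = (199 kPa)(20 − 31.1 L) = -2209 J.
Step 2 (isochoric): W = 0 (constant volume).
W_total = -2209 + 0 = -2209 J.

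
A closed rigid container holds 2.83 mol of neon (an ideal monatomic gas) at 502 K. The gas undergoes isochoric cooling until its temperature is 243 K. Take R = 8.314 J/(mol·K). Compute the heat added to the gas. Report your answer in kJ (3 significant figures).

Constant volume ⇒ W = 0, so Q = ΔU = nCᵥΔT with Cᵥ = 3R/2 = 12.47 J/(mol·K).
ΔU = (2.83)(12.47)(243 − 502) = -9141 J.

Q ≈ -9.14 kJ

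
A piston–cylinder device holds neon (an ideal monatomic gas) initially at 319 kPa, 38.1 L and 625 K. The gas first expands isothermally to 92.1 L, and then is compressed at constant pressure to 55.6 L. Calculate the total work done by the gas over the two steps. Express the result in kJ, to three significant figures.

Step 1 (isothermal): W = P₁V₁ ln(V₂/V₁) = (12154) ln(92.1/38.1) = 10728 J.
After step 1: P = 132 kPa, V = 92.1 L, T = 625 K.
Step 2 (isobaric): W = PΔV = (132 kPa)(55.6 − 92.1 L) = -4817 J.
W_total = 10728 − 4817 = 5911 J.

W_total ≈ 5.91 kJ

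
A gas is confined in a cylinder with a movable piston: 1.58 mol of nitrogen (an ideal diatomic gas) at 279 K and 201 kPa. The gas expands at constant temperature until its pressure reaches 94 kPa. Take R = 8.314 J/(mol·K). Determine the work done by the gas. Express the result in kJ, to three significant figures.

W ≈ 2.79 kJ

Isothermal process: W = nRT ln(V₂/V₁) = nRT ln(P₁/P₂).
W = (1.58)(8.314)(279) × ln(201/94)
  = 3665 × ln(2.138) = 3665 × 0.76
W_by_gas = 2785 J.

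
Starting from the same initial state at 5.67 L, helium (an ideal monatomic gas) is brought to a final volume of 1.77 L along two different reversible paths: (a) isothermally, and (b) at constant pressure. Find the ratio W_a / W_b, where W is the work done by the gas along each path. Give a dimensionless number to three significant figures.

Path (a) isothermal: W = P₁V₁ ln(V₂/V₁) → W_a/(P₁V₁) = -1.164.
Path (b) isobaric: W = P₁(V₂ − V₁) → W_b/(P₁V₁) = -0.6878.
W_a / W_b = -1.164 / -0.6878 = 1.693.

W_a / W_b ≈ 1.69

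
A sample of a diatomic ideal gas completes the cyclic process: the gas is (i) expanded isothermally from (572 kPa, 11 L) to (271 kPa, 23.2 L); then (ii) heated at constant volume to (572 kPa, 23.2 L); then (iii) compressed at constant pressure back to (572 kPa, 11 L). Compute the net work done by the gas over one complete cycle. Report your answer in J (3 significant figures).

W_net ≈ -2280 J

Leg (i): W = PᵢVᵢ ln(V_f/Vᵢ) = (6292) ln(23.2/11) = 4695 J.
Leg (ii): W = 0.
Leg (iii): W = PΔV = (572)(11 − 23.2) = -6978 J.
W_net = 4695 − 6978 = -2283 J.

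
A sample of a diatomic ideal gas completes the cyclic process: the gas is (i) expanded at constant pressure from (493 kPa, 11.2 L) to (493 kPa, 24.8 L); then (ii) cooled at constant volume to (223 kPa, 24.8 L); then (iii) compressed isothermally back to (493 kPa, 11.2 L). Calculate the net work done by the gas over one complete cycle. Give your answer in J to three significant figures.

Leg (i): W = PΔV = (493)(24.8 − 11.2) = 6705 J.
Leg (ii): W = 0.
Leg (iii): W = PᵢVᵢ ln(V_f/Vᵢ) = (5530) ln(11.2/24.8) = -4396 J.
W_net = 6705 − 4396 = 2309 J.

W_net ≈ 2310 J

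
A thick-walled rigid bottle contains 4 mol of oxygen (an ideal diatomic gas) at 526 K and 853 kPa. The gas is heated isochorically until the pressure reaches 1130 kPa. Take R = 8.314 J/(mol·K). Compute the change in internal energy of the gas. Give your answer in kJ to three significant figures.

Constant volume ⇒ W = 0, so Q = ΔU = nCᵥΔT with Cᵥ = 5R/2 = 20.79 J/(mol·K).
At constant V, T₂/T₁ = P₂/P₁ ⇒ ΔT = T₁(P₂/P₁ − 1) = 526·(1130/853 − 1) = 170.8 K.
ΔU = (4)(20.79)(170.8) = 14201 J.

ΔU ≈ 14.2 kJ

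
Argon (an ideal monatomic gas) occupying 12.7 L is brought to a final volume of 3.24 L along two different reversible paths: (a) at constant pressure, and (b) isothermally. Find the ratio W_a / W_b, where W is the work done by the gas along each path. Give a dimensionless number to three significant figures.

W_a / W_b ≈ 0.545

Path (a) isobaric: W = P₁(V₂ − V₁) → W_a/(P₁V₁) = -0.7449.
Path (b) isothermal: W = P₁V₁ ln(V₂/V₁) → W_b/(P₁V₁) = -1.366.
W_a / W_b = -0.7449 / -1.366 = 0.5453.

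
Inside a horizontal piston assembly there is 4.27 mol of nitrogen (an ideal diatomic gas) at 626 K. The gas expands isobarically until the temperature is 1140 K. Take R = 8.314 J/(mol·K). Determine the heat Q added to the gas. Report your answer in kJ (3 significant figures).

Q ≈ 63.9 kJ

Isobaric: W = nRΔT = (4.27)(8.314)(514) = 18247 J.
ΔU = nCᵥΔT with Cᵥ = 5R/2: ΔU = (4.27)(20.79)(514) = 45619 J.
Q = ΔU + W = 45619 + 18247 = 63866 J.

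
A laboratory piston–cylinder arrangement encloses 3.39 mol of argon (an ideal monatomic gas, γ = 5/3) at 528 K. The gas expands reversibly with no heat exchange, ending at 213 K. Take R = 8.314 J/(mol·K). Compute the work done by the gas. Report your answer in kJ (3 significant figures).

W ≈ 13.3 kJ

Adiabatic ⇒ Q = 0, so W_by = −ΔU = nCᵥ(T₁ − T₂).
Cᵥ = 3R/2 = 12.47 J/(mol·K).
W = (3.39)(12.47)(528 − 213) = 13317 J.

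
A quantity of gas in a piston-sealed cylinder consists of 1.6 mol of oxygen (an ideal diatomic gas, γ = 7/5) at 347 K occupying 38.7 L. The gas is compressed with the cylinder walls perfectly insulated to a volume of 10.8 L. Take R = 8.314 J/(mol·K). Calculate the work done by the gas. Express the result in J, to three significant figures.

W ≈ -7690 J

Adiabatic: TV^(γ−1) = const with γ = 7/5.
T₂ = T₁ (V₁/V₂)^(γ−1) = 347 × (38.7/10.8)^0.4 = 347 × 1.666 = 578.2 K.
W_by = nCᵥ(T₁ − T₂) = (1.6)(20.79)(347 − 578.2) = -7687 J.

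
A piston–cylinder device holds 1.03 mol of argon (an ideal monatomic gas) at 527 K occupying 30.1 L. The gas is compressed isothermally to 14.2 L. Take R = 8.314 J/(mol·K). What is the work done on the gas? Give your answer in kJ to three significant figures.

Isothermal: W = nRT ln(V₂/V₁).
W = (1.03)(8.314)(527) × ln(14.2/30.1)
  = 4513 × -0.7513
W_by_gas = -3390 J; work on gas = −W_by = 3390 J.

W ≈ 3.39 kJ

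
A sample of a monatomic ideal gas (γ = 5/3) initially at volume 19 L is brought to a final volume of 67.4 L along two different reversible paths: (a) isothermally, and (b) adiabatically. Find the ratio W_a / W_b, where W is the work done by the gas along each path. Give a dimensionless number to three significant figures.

Path (a) isothermal: W = P₁V₁ ln(V₂/V₁) → W_a/(P₁V₁) = 1.266.
Path (b) adiabatic: W = P₁V₁(1 − (V₁/V₂)^(γ−1))/(γ−1) → W_b/(P₁V₁) = 0.8551.
W_a / W_b = 1.266 / 0.8551 = 1.481.

W_a / W_b ≈ 1.48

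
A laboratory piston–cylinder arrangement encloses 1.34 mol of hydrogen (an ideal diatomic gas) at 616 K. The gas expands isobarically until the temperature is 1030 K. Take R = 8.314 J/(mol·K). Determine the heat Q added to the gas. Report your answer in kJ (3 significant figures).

Q ≈ 16.1 kJ

Isobaric: W = nRΔT = (1.34)(8.314)(414) = 4612 J.
ΔU = nCᵥΔT with Cᵥ = 5R/2: ΔU = (1.34)(20.79)(414) = 11531 J.
Q = ΔU + W = 11531 + 4612 = 16143 J.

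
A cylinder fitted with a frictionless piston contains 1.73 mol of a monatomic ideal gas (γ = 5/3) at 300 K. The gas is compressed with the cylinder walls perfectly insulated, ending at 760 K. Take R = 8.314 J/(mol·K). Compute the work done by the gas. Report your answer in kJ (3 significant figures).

W ≈ -9.92 kJ

Adiabatic ⇒ Q = 0, so W_by = −ΔU = nCᵥ(T₁ − T₂).
Cᵥ = 3R/2 = 12.47 J/(mol·K).
W = (1.73)(12.47)(300 − 760) = -9924 J.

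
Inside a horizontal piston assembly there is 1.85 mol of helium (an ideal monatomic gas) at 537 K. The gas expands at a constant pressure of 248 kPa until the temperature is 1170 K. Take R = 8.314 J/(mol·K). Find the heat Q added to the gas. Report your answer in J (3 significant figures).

Isobaric: W = nRΔT = (1.85)(8.314)(633) = 9736 J.
ΔU = nCᵥΔT with Cᵥ = 3R/2: ΔU = (1.85)(12.47)(633) = 14604 J.
Q = ΔU + W = 14604 + 9736 = 24340 J.

Q ≈ 24300 J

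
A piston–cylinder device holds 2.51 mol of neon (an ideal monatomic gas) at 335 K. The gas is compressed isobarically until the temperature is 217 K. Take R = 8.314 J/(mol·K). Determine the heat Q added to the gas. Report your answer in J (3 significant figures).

Isobaric: W = nRΔT = (2.51)(8.314)(-118) = -2462 J.
ΔU = nCᵥΔT with Cᵥ = 3R/2: ΔU = (2.51)(12.47)(-118) = -3694 J.
Q = ΔU + W = -3694 − 2462 = -6156 J.

Q ≈ -6160 J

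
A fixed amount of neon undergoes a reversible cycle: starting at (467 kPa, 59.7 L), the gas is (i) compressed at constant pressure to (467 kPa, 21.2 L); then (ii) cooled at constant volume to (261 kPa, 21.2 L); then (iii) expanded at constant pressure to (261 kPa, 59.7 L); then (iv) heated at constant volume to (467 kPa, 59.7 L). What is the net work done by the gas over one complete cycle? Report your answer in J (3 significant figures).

W_net ≈ -7930 J

Constant-volume legs do no work.
W(i) = (467)(21.2 − 59.7) = -17980 J; W(iii) = (261)(59.7 − 21.2) = 10048 J.
W_net = -17980 + 10048 = -7931 J (the counter-clockwise enclosed area).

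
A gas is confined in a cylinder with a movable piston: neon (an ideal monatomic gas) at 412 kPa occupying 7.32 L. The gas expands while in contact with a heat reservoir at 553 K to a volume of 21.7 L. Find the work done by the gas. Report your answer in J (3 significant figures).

Isothermal: W = nRT ln(V₂/V₁) = P₁V₁ ln(V₂/V₁).
P₁V₁ = (412 kPa)(7.32 L) = 3016 J.
W = 3016 × ln(21.7/7.32) = 3016 × 1.087
W_by_gas = 3277 J.

W ≈ 3280 J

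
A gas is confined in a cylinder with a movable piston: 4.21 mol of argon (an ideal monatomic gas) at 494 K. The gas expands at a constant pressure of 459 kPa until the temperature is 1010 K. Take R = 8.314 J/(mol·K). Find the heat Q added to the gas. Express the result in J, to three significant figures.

Isobaric: W = nRΔT = (4.21)(8.314)(516) = 18061 J.
ΔU = nCᵥΔT with Cᵥ = 3R/2: ΔU = (4.21)(12.47)(516) = 27092 J.
Q = ΔU + W = 27092 + 18061 = 45153 J.

Q ≈ 45200 J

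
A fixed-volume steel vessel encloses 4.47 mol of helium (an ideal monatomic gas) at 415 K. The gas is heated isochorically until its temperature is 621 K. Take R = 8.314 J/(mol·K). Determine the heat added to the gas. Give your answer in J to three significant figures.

Q ≈ 11500 J

Constant volume ⇒ W = 0, so Q = ΔU = nCᵥΔT with Cᵥ = 3R/2 = 12.47 J/(mol·K).
ΔU = (4.47)(12.47)(621 − 415) = 11484 J.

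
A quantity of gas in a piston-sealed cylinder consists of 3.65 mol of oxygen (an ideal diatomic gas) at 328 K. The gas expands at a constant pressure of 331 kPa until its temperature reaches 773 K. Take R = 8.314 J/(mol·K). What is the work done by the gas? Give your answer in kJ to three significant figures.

Isobaric: W = P ΔV = nR ΔT.
W = (3.65)(8.314)(773 − 328) = 13504 J.

W ≈ 13.5 kJ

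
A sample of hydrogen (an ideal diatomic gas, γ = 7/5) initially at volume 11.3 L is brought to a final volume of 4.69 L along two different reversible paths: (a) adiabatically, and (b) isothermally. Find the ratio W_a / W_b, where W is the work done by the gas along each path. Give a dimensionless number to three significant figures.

Path (a) adiabatic: W = P₁V₁(1 − (V₁/V₂)^(γ−1))/(γ−1) → W_a/(P₁V₁) = -1.054.
Path (b) isothermal: W = P₁V₁ ln(V₂/V₁) → W_b/(P₁V₁) = -0.8794.
W_a / W_b = -1.054 / -0.8794 = 1.198.

W_a / W_b ≈ 1.20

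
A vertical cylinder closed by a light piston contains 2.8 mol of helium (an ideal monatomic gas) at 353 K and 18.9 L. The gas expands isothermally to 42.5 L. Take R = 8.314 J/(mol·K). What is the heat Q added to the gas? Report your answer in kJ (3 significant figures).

Isothermal ⇒ ΔU = 0, so Q = W = nRT ln(V₂/V₁).
Q = (2.8)(8.314)(353) ln(42.5/18.9) = 8218 × 0.8103 = 6659 J.

Q ≈ 6.66 kJ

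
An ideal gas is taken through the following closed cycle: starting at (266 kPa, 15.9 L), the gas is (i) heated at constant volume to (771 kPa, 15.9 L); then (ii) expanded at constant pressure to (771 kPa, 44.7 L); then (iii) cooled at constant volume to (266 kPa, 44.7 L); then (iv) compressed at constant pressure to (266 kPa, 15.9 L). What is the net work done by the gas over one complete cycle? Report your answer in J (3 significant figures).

Constant-volume legs do no work.
W(ii) = (771)(44.7 − 15.9) = 22205 J; W(iv) = (266)(15.9 − 44.7) = -7661 J.
W_net = 22205 − 7661 = 14544 J (the clockwise enclosed area).

W_net ≈ 14500 J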